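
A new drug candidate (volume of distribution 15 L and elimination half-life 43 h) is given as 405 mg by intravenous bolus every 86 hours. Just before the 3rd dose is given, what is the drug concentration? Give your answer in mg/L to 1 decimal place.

8.4 mg/L

f = (1/2)^(τ/t½) = (1/2)^(86/43) ≈ 0.2500.
C₀ = D/Vd = 405/15 ≈ 27.000 mg/L.
Before the 3rd dose, 2 doses have been given. Superposition: Cmin = C₀·(f + f²).
≈ 27.000 × (0.2500 + 0.0625) ≈ 27.000 × 0.3125 ≈ 8.438 mg/L.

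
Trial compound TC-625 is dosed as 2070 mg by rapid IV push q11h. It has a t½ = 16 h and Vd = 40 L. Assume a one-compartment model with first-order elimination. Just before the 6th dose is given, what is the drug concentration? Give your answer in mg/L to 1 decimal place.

f = (1/2)^(τ/t½) = (1/2)^(11/16) ≈ 0.6209.
C₀ = D/Vd = 2070/40 ≈ 51.750 mg/L.
Before the 6th dose, 5 doses have been given. Superposition: Cmin = C₀·(f + f² + … + f^5).
≈ 51.750 × (0.6209 + 0.3855 + 0.2394 + 0.1486 + 0.0923) ≈ 51.750 × 1.4867 ≈ 76.937 mg/L.

76.9 mg/L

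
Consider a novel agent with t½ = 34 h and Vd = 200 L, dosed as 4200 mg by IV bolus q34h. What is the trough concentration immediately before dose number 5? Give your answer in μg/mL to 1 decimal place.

19.7 μg/mL

f = (1/2)^(τ/t½) = (1/2)^(34/34) ≈ 0.5000.
C₀ = D/Vd = 4200/200 ≈ 21.000 μg/mL.
Before the 5th dose, 4 doses have been given. Superposition: Cmin = C₀·(f + f² + … + f^4).
≈ 21.000 × (0.5000 + 0.2500 + 0.1250 + 0.0625) ≈ 21.000 × 0.9375 ≈ 19.688 μg/mL.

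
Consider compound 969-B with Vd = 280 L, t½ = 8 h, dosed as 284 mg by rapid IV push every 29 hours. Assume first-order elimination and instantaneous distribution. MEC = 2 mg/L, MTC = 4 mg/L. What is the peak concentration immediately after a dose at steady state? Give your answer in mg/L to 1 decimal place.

Over one 29-h interval, 29/8 ≈ 3.625 half-lives elapse, leaving f ≈ 0.0811 of each dose.
At steady state, accumulation factor R = 1/(1 − e^(−kτ)) ≈ 1.0883.
Each bolus raises the concentration by D/Vd = 284/280 ≈ 1.014 mg/L.
Steady-state peak Cmax,ss = C₀·R ≈ 1.014 × 1.0883 ≈ 1.104 mg/L.
Peak 1.1 mg/L vs MTC 4 mg/L: below toxic threshold.

1.1 mg/L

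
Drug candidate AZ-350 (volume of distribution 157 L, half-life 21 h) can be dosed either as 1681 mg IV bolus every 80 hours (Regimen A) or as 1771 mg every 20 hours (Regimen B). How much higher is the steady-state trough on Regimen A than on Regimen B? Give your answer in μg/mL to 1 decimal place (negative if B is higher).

Regimen A: f = (1/2)^(80/21) ≈ 0.0713; Cmin,ss = (1681/157)·f/(1−f) ≈ 0.822 μg/mL.
Regimen B: f = (1/2)^(20/21) ≈ 0.5168; Cmin,ss = (1771/157)·f/(1−f) ≈ 12.065 μg/mL.
Difference ≈ 0.822 − 12.065 ≈ -11.243 μg/mL.

-11.2 μg/mL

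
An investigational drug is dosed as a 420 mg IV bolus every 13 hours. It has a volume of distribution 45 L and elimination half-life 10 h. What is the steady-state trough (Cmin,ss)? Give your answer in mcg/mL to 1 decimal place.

6.4 mcg/mL

Over one 13-h interval, 13/10 ≈ 1.3 half-lives elapse, leaving f ≈ 0.4061 of each dose.
Each bolus raises the concentration by D/Vd = 420/45 ≈ 9.333 mcg/mL.
Steady-state trough Cmin,ss = C₀·f/(1−f) ≈ 9.333 × 0.4061/0.5939 ≈ 6.382 mcg/mL.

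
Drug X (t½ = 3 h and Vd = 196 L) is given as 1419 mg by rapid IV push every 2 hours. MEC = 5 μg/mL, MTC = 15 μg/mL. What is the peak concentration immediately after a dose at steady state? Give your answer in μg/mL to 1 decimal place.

k = ln2/t½ = ln2/3 ≈ 0.231049 h⁻¹; fraction remaining f = e^(−kτ) = e^(−0.231049×2) ≈ 0.6300.
At steady state, accumulation factor R = 1/(1 − e^(−kτ)) ≈ 2.7027.
Single-dose peak C₀ = D/Vd = 1419/196 ≈ 7.240 μg/mL.
Cmax,ss = C₀/(1 − f) ≈ 7.240/0.3700 ≈ 19.568 μg/mL.
Peak 19.6 μg/mL vs MTC 15 μg/mL: exceeds toxic threshold.

19.6 μg/mL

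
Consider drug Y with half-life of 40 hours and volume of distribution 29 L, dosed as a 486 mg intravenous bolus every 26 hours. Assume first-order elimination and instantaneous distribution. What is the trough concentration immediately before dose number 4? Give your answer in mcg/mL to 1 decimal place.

21.8 mcg/mL

f = (1/2)^(τ/t½) = (1/2)^(26/40) ≈ 0.6373.
C₀ = D/Vd = 486/29 ≈ 16.759 mcg/mL.
Before the 4th dose, 3 doses have been given. Superposition: Cmin = C₀·(f + f² + … + f^3).
≈ 16.759 × (0.6373 + 0.4062 + 0.2588) ≈ 16.759 × 1.3023 ≈ 21.825 mcg/mL.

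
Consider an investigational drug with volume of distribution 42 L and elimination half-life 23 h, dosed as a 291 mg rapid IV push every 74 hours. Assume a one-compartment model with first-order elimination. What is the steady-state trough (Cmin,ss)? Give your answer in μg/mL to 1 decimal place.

τ/t½ = 74/23 ≈ 3.2174, so fraction remaining f = (1/2)^(74/23) ≈ 0.1075.
At steady state, accumulation factor R = 1/(1 − e^(−kτ)) ≈ 1.1204.
Each bolus raises the concentration by D/Vd = 291/42 ≈ 6.929 μg/mL.
Steady-state peak Cmax,ss = C₀·R ≈ 6.929 × 1.1204 ≈ 7.763 μg/mL.
Steady-state trough Cmin,ss = Cmax,ss·f ≈ 7.763 × 0.1075 ≈ 0.835 μg/mL.

0.8 μg/mL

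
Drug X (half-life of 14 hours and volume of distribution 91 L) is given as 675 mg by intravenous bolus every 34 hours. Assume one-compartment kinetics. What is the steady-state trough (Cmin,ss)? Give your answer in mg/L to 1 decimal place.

1.7 mg/L

Over one 34-h interval, 34/14 ≈ 2.4286 half-lives elapse, leaving f ≈ 0.1857 of each dose.
Accumulation ratio R = 1/(1 − f) ≈ 1/0.8143 ≈ 1.2280.
Each bolus raises the concentration by D/Vd = 675/91 ≈ 7.418 mg/L.
Cmax,ss = C₀/(1 − f) ≈ 7.418/0.8143 ≈ 9.110 mg/L.
One interval later, Cmin,ss = Cmax,ss·e^(−kτ) ≈ 9.110 × 0.1857 ≈ 1.692 mg/L.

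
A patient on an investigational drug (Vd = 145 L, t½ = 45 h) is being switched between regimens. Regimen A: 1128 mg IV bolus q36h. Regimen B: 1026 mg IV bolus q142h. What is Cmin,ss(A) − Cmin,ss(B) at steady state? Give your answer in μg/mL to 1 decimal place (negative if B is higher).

Regimen A: f = (1/2)^(36/45) ≈ 0.5743; Cmin,ss = (1128/145)·f/(1−f) ≈ 10.495 μg/mL.
Regimen B: f = (1/2)^(142/45) ≈ 0.1122; Cmin,ss = (1026/145)·f/(1−f) ≈ 0.894 μg/mL.
Difference ≈ 10.495 − 0.894 ≈ 9.601 μg/mL.

9.6 μg/mL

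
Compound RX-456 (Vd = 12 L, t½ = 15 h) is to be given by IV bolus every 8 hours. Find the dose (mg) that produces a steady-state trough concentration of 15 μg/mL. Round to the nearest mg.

τ/t½ = 8/15 ≈ 0.53333, so f = (1/2)^(8/15) ≈ 0.690956.
Cmin,ss = (D/Vd)·f/(1−f), so D = Cmin,ss·Vd·(1−f)/f.
D = 15 × 12 × (1−f)/f ≈ 15 × 12 × 0.44727 ≈ 80.51 mg.

81 mg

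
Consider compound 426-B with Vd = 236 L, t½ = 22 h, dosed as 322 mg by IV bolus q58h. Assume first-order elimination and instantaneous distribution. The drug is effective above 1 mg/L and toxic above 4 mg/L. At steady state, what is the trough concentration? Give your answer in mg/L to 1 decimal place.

τ/t½ = 58/22 ≈ 2.6364, so fraction remaining f = (1/2)^(58/22) ≈ 0.1608.
Accumulation ratio R = 1/(1 − f) ≈ 1/0.8392 ≈ 1.1916.
Single-dose peak C₀ = D/Vd = 322/236 ≈ 1.364 mg/L.
Cmax,ss = C₀/(1 − f) ≈ 1.364/0.8392 ≈ 1.625 mg/L.
One interval later, Cmin,ss = Cmax,ss·e^(−kτ) ≈ 1.625 × 0.1608 ≈ 0.261 mg/L.
Trough 0.3 mg/L vs MEC 1 mg/L: subtherapeutic.

0.3 mg/L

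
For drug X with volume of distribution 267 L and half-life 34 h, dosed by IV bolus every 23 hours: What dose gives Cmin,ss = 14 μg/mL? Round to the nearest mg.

2236 mg

τ/t½ = 23/34 ≈ 0.67647, so f = (1/2)^(23/34) ≈ 0.625694.
Cmin,ss = (D/Vd)·f/(1−f), so D = Cmin,ss·Vd·(1−f)/f.
D = 14 × 267 × (1−f)/f ≈ 14 × 267 × 0.59823 ≈ 2236.18 mg.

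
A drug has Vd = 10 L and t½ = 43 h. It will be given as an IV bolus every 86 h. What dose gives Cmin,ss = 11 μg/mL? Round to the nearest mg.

330 mg

τ/t½ = 86/43 ≈ 2, so f = (1/2)^(86/43) ≈ 0.250000.
Cmin,ss = (D/Vd)·f/(1−f), so D = Cmin,ss·Vd·(1−f)/f.
D = 11 × 10 × (1−f)/f ≈ 11 × 10 × 3.00000 ≈ 330.00 mg.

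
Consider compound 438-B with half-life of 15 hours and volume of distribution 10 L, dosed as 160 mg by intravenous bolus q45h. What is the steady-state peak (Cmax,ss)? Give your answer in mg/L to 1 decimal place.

18.3 mg/L

τ = 45 h = 3 half-lives, so f = (1/2)^3 = 0.125.
At steady state, R = 1/(1 − 0.125) = 8/7.
Single-dose peak C₀ = D/Vd = 160/10 = 16 mg/L.
Steady-state peak Cmax,ss = C₀·R = 16 × 8/7 ≈ 18.286 mg/L.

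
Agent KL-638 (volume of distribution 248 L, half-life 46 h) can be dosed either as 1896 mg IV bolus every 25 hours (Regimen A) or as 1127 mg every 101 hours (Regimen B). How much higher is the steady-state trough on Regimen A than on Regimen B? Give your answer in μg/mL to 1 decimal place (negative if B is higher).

15.4 μg/mL

Regimen A: f = (1/2)^(25/46) ≈ 0.6861; Cmin,ss = (1896/248)·f/(1−f) ≈ 16.710 μg/mL.
Regimen B: f = (1/2)^(101/46) ≈ 0.2183; Cmin,ss = (1127/248)·f/(1−f) ≈ 1.269 μg/mL.
Difference ≈ 16.710 − 1.269 ≈ 15.441 μg/mL.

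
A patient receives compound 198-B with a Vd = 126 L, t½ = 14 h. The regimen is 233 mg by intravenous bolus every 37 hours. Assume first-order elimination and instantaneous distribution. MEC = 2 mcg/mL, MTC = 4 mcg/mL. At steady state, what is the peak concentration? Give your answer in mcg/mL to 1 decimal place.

τ/t½ = 37/14 ≈ 2.6429, so fraction remaining f = (1/2)^(37/14) ≈ 0.1601.
Accumulation ratio R = 1/(1 − f) ≈ 1/0.8399 ≈ 1.1906.
Each bolus raises the concentration by D/Vd = 233/126 ≈ 1.849 mcg/mL.
Steady-state peak Cmax,ss = C₀·R ≈ 1.849 × 1.1906 ≈ 2.201 mcg/mL.
Peak 2.2 mcg/mL vs MTC 4 mcg/mL: below toxic threshold.

2.2 mcg/mL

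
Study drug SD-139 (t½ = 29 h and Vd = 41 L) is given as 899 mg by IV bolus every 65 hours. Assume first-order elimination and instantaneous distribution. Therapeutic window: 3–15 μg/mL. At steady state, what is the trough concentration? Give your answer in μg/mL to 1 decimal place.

5.9 μg/mL

k = ln2/t½ = ln2/29 ≈ 0.023902 h⁻¹; fraction remaining f = e^(−kτ) = e^(−0.023902×65) ≈ 0.2115.
Accumulation ratio R = 1/(1 − f) ≈ 1/0.7885 ≈ 1.2682.
Single-dose peak C₀ = D/Vd = 899/41 ≈ 21.927 μg/mL.
Cmax,ss = C₀/(1 − f) ≈ 21.927/0.7885 ≈ 27.808 μg/mL.
One interval later, Cmin,ss = Cmax,ss·e^(−kτ) ≈ 27.808 × 0.2115 ≈ 5.881 μg/mL.
Trough 5.9 μg/mL vs MEC 3 μg/mL: adequate.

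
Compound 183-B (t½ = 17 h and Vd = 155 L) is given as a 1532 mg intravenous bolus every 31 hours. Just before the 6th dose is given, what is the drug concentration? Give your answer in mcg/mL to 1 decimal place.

3.9 mcg/mL

f = (1/2)^(τ/t½) = (1/2)^(31/17) ≈ 0.2825.
C₀ = D/Vd = 1532/155 ≈ 9.884 mcg/mL.
Before the 6th dose, 5 doses have been given. Superposition: Cmin = C₀·(f + f² + … + f^5).
≈ 9.884 × (0.2825 + 0.0798 + 0.0225 + 0.0064 + 0.0018) ≈ 9.884 × 0.3930 ≈ 3.884 mcg/mL.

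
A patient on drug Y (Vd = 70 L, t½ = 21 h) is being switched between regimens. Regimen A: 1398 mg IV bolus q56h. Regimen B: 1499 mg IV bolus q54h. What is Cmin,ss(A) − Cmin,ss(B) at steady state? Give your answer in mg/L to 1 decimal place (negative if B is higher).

Regimen A: f = (1/2)^(56/21) ≈ 0.1575; Cmin,ss = (1398/70)·f/(1−f) ≈ 3.734 mg/L.
Regimen B: f = (1/2)^(54/21) ≈ 0.1682; Cmin,ss = (1499/70)·f/(1−f) ≈ 4.330 mg/L.
Difference ≈ 3.734 − 4.330 ≈ -0.596 mg/L.

-0.6 mg/L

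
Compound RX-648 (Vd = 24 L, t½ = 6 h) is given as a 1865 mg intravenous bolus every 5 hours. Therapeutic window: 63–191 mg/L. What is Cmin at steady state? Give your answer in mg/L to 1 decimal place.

Over one 5-h interval, 5/6 ≈ 0.83333 half-lives elapse, leaving f ≈ 0.5612 of each dose.
At steady state, accumulation factor R = 1/(1 − e^(−kτ)) ≈ 2.2789.
Each bolus raises the concentration by D/Vd = 1865/24 ≈ 77.708 mg/L.
Cmax,ss = C₀/(1 − f) ≈ 77.708/0.4388 ≈ 177.092 mg/L.
One interval later, Cmin,ss = Cmax,ss·e^(−kτ) ≈ 177.092 × 0.5612 ≈ 99.384 mg/L.
Trough 99.4 mg/L vs MEC 63 mg/L: adequate.

99.4 mg/L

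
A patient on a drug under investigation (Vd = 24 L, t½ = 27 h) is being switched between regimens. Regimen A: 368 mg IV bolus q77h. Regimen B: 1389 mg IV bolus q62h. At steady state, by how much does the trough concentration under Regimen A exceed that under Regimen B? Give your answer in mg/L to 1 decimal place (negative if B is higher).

-12.3 mg/L

Regimen A: f = (1/2)^(77/27) ≈ 0.1385; Cmin,ss = (368/24)·f/(1−f) ≈ 2.465 mg/L.
Regimen B: f = (1/2)^(62/27) ≈ 0.2036; Cmin,ss = (1389/24)·f/(1−f) ≈ 14.796 mg/L.
Difference ≈ 2.465 − 14.796 ≈ -12.331 mg/L.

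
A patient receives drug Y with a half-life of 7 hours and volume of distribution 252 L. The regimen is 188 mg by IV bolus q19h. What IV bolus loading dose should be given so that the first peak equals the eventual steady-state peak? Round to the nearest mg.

222 mg

f = (1/2)^(19/7) ≈ 0.152377; accumulation ratio R = 1/(1−f) ≈ 1.17977.
Loading dose to hit Cmax,ss on first dose: D_load = D_maint·R ≈ 188 × 1.17977 ≈ 221.80 mg.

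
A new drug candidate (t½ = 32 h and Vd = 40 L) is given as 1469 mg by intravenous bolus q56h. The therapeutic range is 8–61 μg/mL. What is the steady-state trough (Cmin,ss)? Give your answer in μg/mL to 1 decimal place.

k = ln2/t½ = ln2/32 ≈ 0.021661 h⁻¹; fraction remaining f = e^(−kτ) = e^(−0.021661×56) ≈ 0.2973.
Accumulation ratio R = 1/(1 − f) ≈ 1/0.7027 ≈ 1.4231.
Each bolus raises the concentration by D/Vd = 1469/40 ≈ 36.725 μg/mL.
Steady-state peak Cmax,ss = C₀·R ≈ 36.725 × 1.4231 ≈ 52.263 μg/mL.
Steady-state trough Cmin,ss = Cmax,ss·f ≈ 52.263 × 0.2973 ≈ 15.538 μg/mL.
Trough 15.5 μg/mL vs MEC 8 μg/mL: adequate.

15.5 μg/mL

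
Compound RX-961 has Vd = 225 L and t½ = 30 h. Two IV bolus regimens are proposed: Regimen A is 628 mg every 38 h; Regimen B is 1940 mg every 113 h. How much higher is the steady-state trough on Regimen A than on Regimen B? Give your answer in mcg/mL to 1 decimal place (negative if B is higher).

Regimen A: f = (1/2)^(38/30) ≈ 0.4156; Cmin,ss = (628/225)·f/(1−f) ≈ 1.985 mcg/mL.
Regimen B: f = (1/2)^(113/30) ≈ 0.0735; Cmin,ss = (1940/225)·f/(1−f) ≈ 0.684 mcg/mL.
Difference ≈ 1.985 − 0.684 ≈ 1.301 mcg/mL.

1.3 mcg/mL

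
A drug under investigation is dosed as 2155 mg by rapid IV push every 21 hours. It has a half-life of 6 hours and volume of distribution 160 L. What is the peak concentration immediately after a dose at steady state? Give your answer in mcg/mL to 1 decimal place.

14.8 mcg/mL

k = ln2/t½ = ln2/6 ≈ 0.115525 h⁻¹; fraction remaining f = e^(−kτ) = e^(−0.115525×21) ≈ 0.0884.
At steady state, accumulation factor R = 1/(1 − e^(−kτ)) ≈ 1.0970.
Each bolus raises the concentration by D/Vd = 2155/160 ≈ 13.469 mcg/mL.
Steady-state peak Cmax,ss = C₀·R ≈ 13.469 × 1.0970 ≈ 14.775 mcg/mL.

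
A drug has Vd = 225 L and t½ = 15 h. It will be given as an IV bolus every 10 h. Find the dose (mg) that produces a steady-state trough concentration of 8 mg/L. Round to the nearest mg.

1057 mg

τ/t½ = 10/15 ≈ 0.66667, so f = (1/2)^(10/15) ≈ 0.629961.
Cmin,ss = (D/Vd)·f/(1−f), so D = Cmin,ss·Vd·(1−f)/f.
D = 8 × 225 × (1−f)/f ≈ 8 × 225 × 0.58740 ≈ 1057.32 mg.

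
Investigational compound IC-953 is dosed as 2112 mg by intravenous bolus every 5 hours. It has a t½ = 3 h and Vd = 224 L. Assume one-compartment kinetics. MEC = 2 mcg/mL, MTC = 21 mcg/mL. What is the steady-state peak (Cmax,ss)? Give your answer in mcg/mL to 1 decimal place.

13.8 mcg/mL

Over one 5-h interval, 5/3 ≈ 1.6667 half-lives elapse, leaving f ≈ 0.3150 of each dose.
Accumulation ratio R = 1/(1 − f) ≈ 1/0.6850 ≈ 1.4599.
Single-dose peak C₀ = D/Vd = 2112/224 ≈ 9.429 mcg/mL.
Steady-state peak Cmax,ss = C₀·R ≈ 9.429 × 1.4599 ≈ 13.765 mcg/mL.
Peak 13.8 mcg/mL vs MTC 21 mcg/mL: below toxic threshold.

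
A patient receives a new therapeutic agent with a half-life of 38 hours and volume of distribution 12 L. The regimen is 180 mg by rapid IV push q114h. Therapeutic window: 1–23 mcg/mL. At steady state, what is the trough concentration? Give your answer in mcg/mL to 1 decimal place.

2.1 mcg/mL

The dosing interval is 3 half-lives, so f = 2^(−3) = 0.125.
Accumulation ratio R = 1/(1 − f) = 1/0.875 = 8/7.
Single-dose peak C₀ = D/Vd = 180/12 = 15 mcg/mL.
Steady-state peak Cmax,ss = C₀·R = 15 × 8/7 ≈ 17.143 mcg/mL.
Steady-state trough Cmin,ss = Cmax,ss·f ≈ 17.143 × 0.125 ≈ 2.143 mcg/mL.
Trough 2.1 mcg/mL vs MEC 1 mcg/mL: adequate.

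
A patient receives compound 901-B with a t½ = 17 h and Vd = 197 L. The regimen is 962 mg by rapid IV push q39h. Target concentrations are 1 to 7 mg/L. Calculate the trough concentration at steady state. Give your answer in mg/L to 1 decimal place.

1.3 mg/L

τ/t½ = 39/17 ≈ 2.2941, so fraction remaining f = (1/2)^(39/17) ≈ 0.2039.
Each bolus raises the concentration by D/Vd = 962/197 ≈ 4.883 mg/L.
Steady-state trough Cmin,ss = C₀·f/(1−f) ≈ 4.883 × 0.2039/0.7961 ≈ 1.251 mg/L.
Trough 1.3 mg/L vs MEC 1 mg/L: adequate.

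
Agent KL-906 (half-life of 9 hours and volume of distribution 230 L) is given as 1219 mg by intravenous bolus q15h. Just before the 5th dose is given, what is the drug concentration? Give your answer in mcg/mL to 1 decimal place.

f = (1/2)^(τ/t½) = (1/2)^(15/9) ≈ 0.3150.
C₀ = D/Vd = 1219/230 ≈ 5.300 mcg/mL.
Before the 5th dose, 4 doses have been given. Superposition: Cmin = C₀·(f + f² + … + f^4).
≈ 5.300 × (0.3150 + 0.0992 + 0.0313 + 0.0098) ≈ 5.300 × 0.4553 ≈ 2.413 mcg/mL.

2.4 mcg/mL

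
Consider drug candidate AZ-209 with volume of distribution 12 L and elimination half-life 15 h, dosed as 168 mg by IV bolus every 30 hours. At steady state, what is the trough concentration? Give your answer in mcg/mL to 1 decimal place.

4.7 mcg/mL

The dosing interval is 2 half-lives, so f = 2^(−2) = 0.25.
Accumulation ratio R = 1/(1 − f) = 1/0.75 = 4/3.
Single-dose peak C₀ = D/Vd = 168/12 = 14 mcg/mL.
Steady-state peak Cmax,ss = C₀·R = 14 × 4/3 ≈ 18.667 mcg/mL.
Steady-state trough Cmin,ss = Cmax,ss·f ≈ 18.667 × 0.25 ≈ 4.667 mcg/mL.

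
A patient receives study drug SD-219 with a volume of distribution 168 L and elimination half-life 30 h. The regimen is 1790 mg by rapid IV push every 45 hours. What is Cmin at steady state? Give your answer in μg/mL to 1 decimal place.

Over one 45-h interval, 45/30 ≈ 1.5 half-lives elapse, leaving f ≈ 0.3536 of each dose.
Accumulation ratio R = 1/(1 − f) ≈ 1/0.6464 ≈ 1.5470.
Single-dose peak C₀ = D/Vd = 1790/168 ≈ 10.655 μg/mL.
Steady-state peak Cmax,ss = C₀·R ≈ 10.655 × 1.5470 ≈ 16.483 μg/mL.
Steady-state trough Cmin,ss = Cmax,ss·f ≈ 16.483 × 0.3536 ≈ 5.828 μg/mL.

5.8 μg/mL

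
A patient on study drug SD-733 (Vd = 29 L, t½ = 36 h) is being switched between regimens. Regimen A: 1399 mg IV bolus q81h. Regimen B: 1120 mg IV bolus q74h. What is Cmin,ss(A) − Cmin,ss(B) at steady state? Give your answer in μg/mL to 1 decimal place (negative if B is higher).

Regimen A: f = (1/2)^(81/36) ≈ 0.2102; Cmin,ss = (1399/29)·f/(1−f) ≈ 12.839 μg/mL.
Regimen B: f = (1/2)^(74/36) ≈ 0.2406; Cmin,ss = (1120/29)·f/(1−f) ≈ 12.236 μg/mL.
Difference ≈ 12.839 − 12.236 ≈ 0.603 μg/mL.

0.6 μg/mL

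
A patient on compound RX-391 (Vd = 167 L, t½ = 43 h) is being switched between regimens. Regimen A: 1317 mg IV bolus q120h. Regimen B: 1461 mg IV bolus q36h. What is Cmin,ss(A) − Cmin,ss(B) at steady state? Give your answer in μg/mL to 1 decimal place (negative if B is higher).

-9.8 μg/mL

Regimen A: f = (1/2)^(120/43) ≈ 0.1445; Cmin,ss = (1317/167)·f/(1−f) ≈ 1.332 μg/mL.
Regimen B: f = (1/2)^(36/43) ≈ 0.5597; Cmin,ss = (1461/167)·f/(1−f) ≈ 11.121 μg/mL.
Difference ≈ 1.332 − 11.121 ≈ -9.789 μg/mL.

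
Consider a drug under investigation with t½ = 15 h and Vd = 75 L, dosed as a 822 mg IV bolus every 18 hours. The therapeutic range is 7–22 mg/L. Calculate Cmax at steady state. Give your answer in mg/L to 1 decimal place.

k = ln2/t½ = ln2/15 ≈ 0.046210 h⁻¹; fraction remaining f = e^(−kτ) = e^(−0.046210×18) ≈ 0.4353.
At steady state, accumulation factor R = 1/(1 − e^(−kτ)) ≈ 1.7709.
Single-dose peak C₀ = D/Vd = 822/75 ≈ 10.960 mg/L.
Steady-state peak Cmax,ss = C₀·R ≈ 10.960 × 1.7709 ≈ 19.409 mg/L.
Peak 19.4 mg/L vs MTC 22 mg/L: below toxic threshold.

19.4 mg/L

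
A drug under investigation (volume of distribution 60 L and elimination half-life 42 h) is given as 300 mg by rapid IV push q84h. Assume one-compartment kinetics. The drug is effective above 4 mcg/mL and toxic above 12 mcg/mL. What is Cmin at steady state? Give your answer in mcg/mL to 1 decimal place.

1.7 mcg/mL

τ = 84 h = 2 half-lives, so f = (1/2)^2 = 0.25.
Accumulation ratio R = 1/(1 − f) = 1/0.75 = 4/3.
Single-dose peak C₀ = D/Vd = 300/60 = 5 mcg/mL.
Steady-state peak Cmax,ss = C₀·R = 5 × 4/3 ≈ 6.667 mcg/mL.
Steady-state trough Cmin,ss = Cmax,ss·f ≈ 6.667 × 0.25 ≈ 1.667 mcg/mL.
Trough 1.7 mcg/mL vs MEC 4 mcg/mL: subtherapeutic.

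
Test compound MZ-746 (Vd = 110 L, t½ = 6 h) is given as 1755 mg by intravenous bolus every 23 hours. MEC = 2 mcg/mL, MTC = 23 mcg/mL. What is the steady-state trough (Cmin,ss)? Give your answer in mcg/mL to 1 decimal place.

1.2 mcg/mL

τ/t½ = 23/6 ≈ 3.8333, so fraction remaining f = (1/2)^(23/6) ≈ 0.0702.
At steady state, accumulation factor R = 1/(1 − e^(−kτ)) ≈ 1.0755.
Single-dose peak C₀ = D/Vd = 1755/110 ≈ 15.955 mcg/mL.
Steady-state peak Cmax,ss = C₀·R ≈ 15.955 × 1.0755 ≈ 17.160 mcg/mL.
One interval later, Cmin,ss = Cmax,ss·e^(−kτ) ≈ 17.160 × 0.0702 ≈ 1.205 mcg/mL.
Trough 1.2 mcg/mL vs MEC 2 mcg/mL: subtherapeutic.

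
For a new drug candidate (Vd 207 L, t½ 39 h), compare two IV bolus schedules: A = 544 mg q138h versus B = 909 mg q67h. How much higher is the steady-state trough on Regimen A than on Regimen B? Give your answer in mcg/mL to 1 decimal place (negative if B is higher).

Regimen A: f = (1/2)^(138/39) ≈ 0.0861; Cmin,ss = (544/207)·f/(1−f) ≈ 0.248 mcg/mL.
Regimen B: f = (1/2)^(67/39) ≈ 0.3040; Cmin,ss = (909/207)·f/(1−f) ≈ 1.918 mcg/mL.
Difference ≈ 0.248 − 1.918 ≈ -1.670 mcg/mL.

-1.7 mcg/mL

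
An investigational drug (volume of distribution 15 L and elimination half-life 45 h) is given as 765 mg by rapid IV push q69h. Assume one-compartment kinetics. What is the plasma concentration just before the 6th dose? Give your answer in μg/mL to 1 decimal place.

f = (1/2)^(τ/t½) = (1/2)^(69/45) ≈ 0.3455.
C₀ = D/Vd = 765/15 ≈ 51.000 μg/mL.
Before the 6th dose, 5 doses have been given. Superposition: Cmin = C₀·(f + f² + … + f^5).
≈ 51.000 × (0.3455 + 0.1194 + 0.0412 + 0.0142 + 0.0049) ≈ 51.000 × 0.5252 ≈ 26.785 μg/mL.

26.8 μg/mL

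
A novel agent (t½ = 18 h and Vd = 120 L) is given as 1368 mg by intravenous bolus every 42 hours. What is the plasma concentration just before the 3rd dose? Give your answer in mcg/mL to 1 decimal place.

f = (1/2)^(τ/t½) = (1/2)^(42/18) ≈ 0.1984.
C₀ = D/Vd = 1368/120 ≈ 11.400 mcg/mL.
Before the 3rd dose, 2 doses have been given. Superposition: Cmin = C₀·(f + f²).
≈ 11.400 × (0.1984 + 0.0394) ≈ 11.400 × 0.2378 ≈ 2.711 mcg/mL.

2.7 mcg/mL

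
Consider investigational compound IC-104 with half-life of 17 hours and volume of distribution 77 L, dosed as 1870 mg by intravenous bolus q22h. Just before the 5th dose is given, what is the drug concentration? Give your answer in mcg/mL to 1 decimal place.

f = (1/2)^(τ/t½) = (1/2)^(22/17) ≈ 0.4078.
C₀ = D/Vd = 1870/77 ≈ 24.286 mcg/mL.
Before the 5th dose, 4 doses have been given. Superposition: Cmin = C₀·(f + f² + … + f^4).
≈ 24.286 × (0.4078 + 0.1663 + 0.0678 + 0.0277) ≈ 24.286 × 0.6696 ≈ 16.262 mcg/mL.

16.3 mcg/mL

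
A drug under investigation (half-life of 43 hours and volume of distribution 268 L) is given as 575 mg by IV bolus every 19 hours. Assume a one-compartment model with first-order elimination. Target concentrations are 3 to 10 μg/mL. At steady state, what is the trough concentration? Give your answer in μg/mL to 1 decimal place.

6.0 μg/mL

Over one 19-h interval, 19/43 ≈ 0.44186 half-lives elapse, leaving f ≈ 0.7362 of each dose.
Single-dose peak C₀ = D/Vd = 575/268 ≈ 2.146 μg/mL.
Steady-state trough Cmin,ss = C₀·f/(1−f) ≈ 2.146 × 0.7362/0.2638 ≈ 5.989 μg/mL.
Trough 6.0 μg/mL vs MEC 3 μg/mL: adequate.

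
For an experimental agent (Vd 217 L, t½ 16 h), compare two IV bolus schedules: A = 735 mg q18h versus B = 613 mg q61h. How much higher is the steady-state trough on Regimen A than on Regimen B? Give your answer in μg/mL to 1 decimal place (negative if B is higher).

Regimen A: f = (1/2)^(18/16) ≈ 0.4585; Cmin,ss = (735/217)·f/(1−f) ≈ 2.868 μg/mL.
Regimen B: f = (1/2)^(61/16) ≈ 0.0712; Cmin,ss = (613/217)·f/(1−f) ≈ 0.217 μg/mL.
Difference ≈ 2.868 − 0.217 ≈ 2.651 μg/mL.

2.7 μg/mL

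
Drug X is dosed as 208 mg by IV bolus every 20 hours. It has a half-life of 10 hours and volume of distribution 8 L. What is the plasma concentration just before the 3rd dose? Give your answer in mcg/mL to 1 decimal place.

f = (1/2)^(τ/t½) = (1/2)^(20/10) ≈ 0.2500.
C₀ = D/Vd = 208/8 ≈ 26.000 mcg/mL.
Before the 3rd dose, 2 doses have been given. Superposition: Cmin = C₀·(f + f²).
≈ 26.000 × (0.2500 + 0.0625) ≈ 26.000 × 0.3125 ≈ 8.125 mcg/mL.

8.1 mcg/mL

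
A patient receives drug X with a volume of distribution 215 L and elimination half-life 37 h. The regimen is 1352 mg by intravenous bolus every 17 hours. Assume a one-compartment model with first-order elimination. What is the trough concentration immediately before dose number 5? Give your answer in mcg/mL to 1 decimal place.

f = (1/2)^(τ/t½) = (1/2)^(17/37) ≈ 0.7273.
C₀ = D/Vd = 1352/215 ≈ 6.288 mcg/mL.
Before the 5th dose, 4 doses have been given. Superposition: Cmin = C₀·(f + f² + … + f^4).
≈ 6.288 × (0.7273 + 0.5290 + 0.3847 + 0.2798) ≈ 6.288 × 1.9208 ≈ 12.078 mcg/mL.

12.1 mcg/mL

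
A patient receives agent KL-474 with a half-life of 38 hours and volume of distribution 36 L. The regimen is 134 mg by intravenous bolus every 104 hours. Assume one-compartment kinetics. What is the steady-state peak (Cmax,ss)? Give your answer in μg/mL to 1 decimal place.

k = ln2/t½ = ln2/38 ≈ 0.018241 h⁻¹; fraction remaining f = e^(−kτ) = e^(−0.018241×104) ≈ 0.1500.
At steady state, accumulation factor R = 1/(1 − e^(−kτ)) ≈ 1.1765.
Single-dose peak C₀ = D/Vd = 134/36 ≈ 3.722 μg/mL.
Steady-state peak Cmax,ss = C₀·R ≈ 3.722 × 1.1765 ≈ 4.379 μg/mL.

4.4 μg/mL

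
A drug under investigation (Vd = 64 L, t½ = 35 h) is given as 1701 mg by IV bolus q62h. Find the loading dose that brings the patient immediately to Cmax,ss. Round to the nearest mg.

f = (1/2)^(62/35) ≈ 0.292919; accumulation ratio R = 1/(1−f) ≈ 1.41427.
Loading dose to hit Cmax,ss on first dose: D_load = D_maint·R ≈ 1701 × 1.41427 ≈ 2405.67 mg.

2406 mg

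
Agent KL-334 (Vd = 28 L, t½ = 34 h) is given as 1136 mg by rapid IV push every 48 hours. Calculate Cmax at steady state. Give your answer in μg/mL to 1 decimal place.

65.0 μg/mL

τ/t½ = 48/34 ≈ 1.4118, so fraction remaining f = (1/2)^(48/34) ≈ 0.3759.
At steady state, accumulation factor R = 1/(1 − e^(−kτ)) ≈ 1.6023.
Each bolus raises the concentration by D/Vd = 1136/28 ≈ 40.571 μg/mL.
Steady-state peak Cmax,ss = C₀·R ≈ 40.571 × 1.6023 ≈ 65.007 μg/mL.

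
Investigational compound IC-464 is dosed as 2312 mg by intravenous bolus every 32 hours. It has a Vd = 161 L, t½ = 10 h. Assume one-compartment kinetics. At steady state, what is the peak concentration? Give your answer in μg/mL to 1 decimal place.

τ/t½ = 32/10 ≈ 3.2, so fraction remaining f = (1/2)^(32/10) ≈ 0.1088.
At steady state, accumulation factor R = 1/(1 − e^(−kτ)) ≈ 1.1221.
Single-dose peak C₀ = D/Vd = 2312/161 ≈ 14.360 μg/mL.
Steady-state peak Cmax,ss = C₀·R ≈ 14.360 × 1.1221 ≈ 16.113 μg/mL.

16.1 μg/mL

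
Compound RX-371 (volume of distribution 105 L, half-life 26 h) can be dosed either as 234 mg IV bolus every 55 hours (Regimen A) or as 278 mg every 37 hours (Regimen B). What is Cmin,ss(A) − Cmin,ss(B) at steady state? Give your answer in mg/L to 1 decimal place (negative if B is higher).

-0.9 mg/L

Regimen A: f = (1/2)^(55/26) ≈ 0.2308; Cmin,ss = (234/105)·f/(1−f) ≈ 0.669 mg/L.
Regimen B: f = (1/2)^(37/26) ≈ 0.3729; Cmin,ss = (278/105)·f/(1−f) ≈ 1.574 mg/L.
Difference ≈ 0.669 − 1.574 ≈ -0.905 mg/L.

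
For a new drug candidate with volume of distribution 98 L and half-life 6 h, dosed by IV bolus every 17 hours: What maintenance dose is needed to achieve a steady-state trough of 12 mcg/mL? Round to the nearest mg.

7206 mg

τ/t½ = 17/6 ≈ 2.8333, so f = (1/2)^(17/6) ≈ 0.140308.
Cmin,ss = (D/Vd)·f/(1−f), so D = Cmin,ss·Vd·(1−f)/f.
D = 12 × 98 × (1−f)/f ≈ 12 × 98 × 6.12718 ≈ 7205.56 mg.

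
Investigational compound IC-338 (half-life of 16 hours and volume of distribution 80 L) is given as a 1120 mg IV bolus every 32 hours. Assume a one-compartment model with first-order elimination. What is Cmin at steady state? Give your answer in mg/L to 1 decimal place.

τ = 32 h = 2 half-lives, so f = (1/2)^2 = 0.25.
At steady state, R = 1/(1 − 0.25) = 4/3.
Single-dose peak C₀ = D/Vd = 1120/80 = 14 mg/L.
Steady-state peak Cmax,ss = C₀·R = 14 × 4/3 ≈ 18.667 mg/L.
Steady-state trough Cmin,ss = Cmax,ss·f ≈ 18.667 × 0.25 ≈ 4.667 mg/L.

4.7 mg/L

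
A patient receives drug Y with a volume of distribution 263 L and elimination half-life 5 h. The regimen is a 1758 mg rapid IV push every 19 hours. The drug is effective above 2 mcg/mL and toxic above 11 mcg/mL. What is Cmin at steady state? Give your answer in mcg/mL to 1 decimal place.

0.5 mcg/mL

τ/t½ = 19/5 ≈ 3.8, so fraction remaining f = (1/2)^(19/5) ≈ 0.0718.
At steady state, accumulation factor R = 1/(1 − e^(−kτ)) ≈ 1.0774.
Single-dose peak C₀ = D/Vd = 1758/263 ≈ 6.684 mcg/mL.
Steady-state peak Cmax,ss = C₀·R ≈ 6.684 × 1.0774 ≈ 7.201 mcg/mL.
One interval later, Cmin,ss = Cmax,ss·e^(−kτ) ≈ 7.201 × 0.0718 ≈ 0.517 mcg/mL.
Trough 0.5 mcg/mL vs MEC 2 mcg/mL: subtherapeutic.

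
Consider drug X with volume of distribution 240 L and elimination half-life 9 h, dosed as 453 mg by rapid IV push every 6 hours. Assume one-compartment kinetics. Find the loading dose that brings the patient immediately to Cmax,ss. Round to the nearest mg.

f = (1/2)^(6/9) ≈ 0.629961; accumulation ratio R = 1/(1−f) ≈ 2.70242.
Loading dose to hit Cmax,ss on first dose: D_load = D_maint·R ≈ 453 × 2.70242 ≈ 1224.20 mg.

1224 mg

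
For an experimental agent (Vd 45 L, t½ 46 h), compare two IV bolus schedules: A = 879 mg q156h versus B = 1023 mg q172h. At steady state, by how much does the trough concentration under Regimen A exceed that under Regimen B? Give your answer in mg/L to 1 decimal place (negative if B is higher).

0.2 mg/L

Regimen A: f = (1/2)^(156/46) ≈ 0.0953; Cmin,ss = (879/45)·f/(1−f) ≈ 2.058 mg/L.
Regimen B: f = (1/2)^(172/46) ≈ 0.0749; Cmin,ss = (1023/45)·f/(1−f) ≈ 1.841 mg/L.
Difference ≈ 2.058 − 1.841 ≈ 0.217 mg/L.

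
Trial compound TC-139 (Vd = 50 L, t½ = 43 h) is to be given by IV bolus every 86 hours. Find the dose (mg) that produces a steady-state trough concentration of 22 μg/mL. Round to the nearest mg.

3300 mg

τ/t½ = 86/43 ≈ 2, so f = (1/2)^(86/43) ≈ 0.250000.
Cmin,ss = (D/Vd)·f/(1−f), so D = Cmin,ss·Vd·(1−f)/f.
D = 22 × 50 × (1−f)/f ≈ 22 × 50 × 3.00000 ≈ 3300.00 mg.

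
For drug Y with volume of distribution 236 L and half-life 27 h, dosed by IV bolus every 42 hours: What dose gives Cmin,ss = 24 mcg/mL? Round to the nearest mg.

10985 mg

τ/t½ = 42/27 ≈ 1.5556, so f = (1/2)^(42/27) ≈ 0.340198.
Cmin,ss = (D/Vd)·f/(1−f), so D = Cmin,ss·Vd·(1−f)/f.
D = 24 × 236 × (1−f)/f ≈ 24 × 236 × 1.93946 ≈ 10985.10 mg.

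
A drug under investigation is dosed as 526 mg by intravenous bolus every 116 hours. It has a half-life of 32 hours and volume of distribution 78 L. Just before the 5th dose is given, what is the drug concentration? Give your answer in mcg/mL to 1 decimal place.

f = (1/2)^(τ/t½) = (1/2)^(116/32) ≈ 0.0811.
C₀ = D/Vd = 526/78 ≈ 6.744 mcg/mL.
Before the 5th dose, 4 doses have been given. Superposition: Cmin = C₀·(f + f² + … + f^4).
≈ 6.744 × (0.0811 + 0.0066 + 0.0005 + 0.0000) ≈ 6.744 × 0.0882 ≈ 0.595 mcg/mL.

0.6 mcg/mL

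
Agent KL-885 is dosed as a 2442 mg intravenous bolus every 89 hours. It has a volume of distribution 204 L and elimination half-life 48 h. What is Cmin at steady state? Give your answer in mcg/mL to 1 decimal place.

4.6 mcg/mL

Over one 89-h interval, 89/48 ≈ 1.8542 half-lives elapse, leaving f ≈ 0.2766 of each dose.
Accumulation ratio R = 1/(1 − f) ≈ 1/0.7234 ≈ 1.3824.
Each bolus raises the concentration by D/Vd = 2442/204 ≈ 11.971 mcg/mL.
Steady-state peak Cmax,ss = C₀·R ≈ 11.971 × 1.3824 ≈ 16.549 mcg/mL.
Steady-state trough Cmin,ss = Cmax,ss·f ≈ 16.549 × 0.2766 ≈ 4.577 mcg/mL.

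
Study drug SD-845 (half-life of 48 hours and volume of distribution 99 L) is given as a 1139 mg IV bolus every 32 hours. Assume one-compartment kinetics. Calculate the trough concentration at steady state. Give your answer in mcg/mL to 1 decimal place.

19.6 mcg/mL

τ/t½ = 32/48 ≈ 0.66667, so fraction remaining f = (1/2)^(32/48) ≈ 0.6300.
At steady state, accumulation factor R = 1/(1 − e^(−kτ)) ≈ 2.7027.
Each bolus raises the concentration by D/Vd = 1139/99 ≈ 11.505 mcg/mL.
Cmax,ss = C₀/(1 − f) ≈ 11.505/0.3700 ≈ 31.095 mcg/mL.
Steady-state trough Cmin,ss = Cmax,ss·f ≈ 31.095 × 0.6300 ≈ 19.590 mcg/mL.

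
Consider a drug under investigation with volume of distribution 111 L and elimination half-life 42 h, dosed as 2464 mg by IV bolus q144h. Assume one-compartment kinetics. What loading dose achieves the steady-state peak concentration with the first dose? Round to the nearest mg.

2716 mg

f = (1/2)^(144/42) ≈ 0.092875; accumulation ratio R = 1/(1−f) ≈ 1.10238.
Loading dose to hit Cmax,ss on first dose: D_load = D_maint·R ≈ 2464 × 1.10238 ≈ 2716.26 mg.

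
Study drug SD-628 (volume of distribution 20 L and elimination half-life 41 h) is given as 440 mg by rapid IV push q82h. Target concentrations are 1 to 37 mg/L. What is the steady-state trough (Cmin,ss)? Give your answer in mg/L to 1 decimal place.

The dosing interval is 2 half-lives, so f = 2^(−2) = 0.25.
Accumulation ratio R = 1/(1 − f) = 1/0.75 = 4/3.
Single-dose peak C₀ = D/Vd = 440/20 = 22 mg/L.
Steady-state peak Cmax,ss = C₀·R = 22 × 4/3 ≈ 29.333 mg/L.
Steady-state trough Cmin,ss = Cmax,ss·f ≈ 29.333 × 0.25 ≈ 7.333 mg/L.
Trough 7.3 mg/L vs MEC 1 mg/L: adequate.

7.3 mg/L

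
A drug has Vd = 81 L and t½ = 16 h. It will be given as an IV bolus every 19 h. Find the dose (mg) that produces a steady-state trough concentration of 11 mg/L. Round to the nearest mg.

τ/t½ = 19/16 ≈ 1.1875, so f = (1/2)^(19/16) ≈ 0.439063.
Cmin,ss = (D/Vd)·f/(1−f), so D = Cmin,ss·Vd·(1−f)/f.
D = 11 × 81 × (1−f)/f ≈ 11 × 81 × 1.27758 ≈ 1138.32 mg.

1138 mg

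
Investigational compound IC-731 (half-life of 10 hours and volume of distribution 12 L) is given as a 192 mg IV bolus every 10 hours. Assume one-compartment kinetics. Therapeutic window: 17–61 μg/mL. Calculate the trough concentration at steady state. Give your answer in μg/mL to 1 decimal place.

τ = 10 h = 1 half-life, so f = (1/2)^1 = 0.5.
Accumulation ratio R = 1/(1 − f) = 1/0.5 = 2/1.
Single-dose peak C₀ = D/Vd = 192/12 = 16 μg/mL.
Steady-state peak Cmax,ss = C₀·R = 16 × 2/1 ≈ 32.000 μg/mL.
Steady-state trough Cmin,ss = Cmax,ss·f ≈ 32.000 × 0.5 ≈ 16.000 μg/mL.
Trough 16.0 μg/mL vs MEC 17 μg/mL: subtherapeutic.

16.0 μg/mL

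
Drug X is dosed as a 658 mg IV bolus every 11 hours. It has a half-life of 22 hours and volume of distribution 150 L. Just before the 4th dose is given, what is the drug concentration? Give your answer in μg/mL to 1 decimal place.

6.8 μg/mL

f = (1/2)^(τ/t½) = (1/2)^(11/22) ≈ 0.7071.
C₀ = D/Vd = 658/150 ≈ 4.387 μg/mL.
Before the 4th dose, 3 doses have been given. Superposition: Cmin = C₀·(f + f² + … + f^3).
≈ 4.387 × (0.7071 + 0.5000 + 0.3535) ≈ 4.387 × 1.5606 ≈ 6.846 μg/mL.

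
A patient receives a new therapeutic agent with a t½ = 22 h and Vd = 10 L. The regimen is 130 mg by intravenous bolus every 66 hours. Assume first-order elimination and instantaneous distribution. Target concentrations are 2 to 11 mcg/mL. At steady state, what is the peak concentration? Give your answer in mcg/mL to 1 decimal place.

The dosing interval is 3 half-lives, so f = 2^(−3) = 0.125.
Accumulation ratio R = 1/(1 − f) = 1/0.875 = 8/7.
Single-dose peak C₀ = D/Vd = 130/10 = 13 mcg/mL.
Steady-state peak Cmax,ss = C₀·R = 13 × 8/7 ≈ 14.857 mcg/mL.
Peak 14.9 mcg/mL vs MTC 11 mcg/mL: exceeds toxic threshold.

14.9 mcg/mL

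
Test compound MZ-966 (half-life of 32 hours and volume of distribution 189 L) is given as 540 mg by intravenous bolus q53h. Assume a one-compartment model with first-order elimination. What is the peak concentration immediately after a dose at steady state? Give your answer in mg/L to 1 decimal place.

4.2 mg/L

Over one 53-h interval, 53/32 ≈ 1.6562 half-lives elapse, leaving f ≈ 0.3173 of each dose.
Accumulation ratio R = 1/(1 − f) ≈ 1/0.6827 ≈ 1.4648.
Single-dose peak C₀ = D/Vd = 540/189 ≈ 2.857 mg/L.
Cmax,ss = C₀/(1 − f) ≈ 2.857/0.6827 ≈ 4.185 mg/L.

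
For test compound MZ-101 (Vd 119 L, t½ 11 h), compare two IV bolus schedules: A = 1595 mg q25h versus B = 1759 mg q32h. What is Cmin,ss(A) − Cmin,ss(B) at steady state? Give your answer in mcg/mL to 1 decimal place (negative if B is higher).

Regimen A: f = (1/2)^(25/11) ≈ 0.2069; Cmin,ss = (1595/119)·f/(1−f) ≈ 3.497 mcg/mL.
Regimen B: f = (1/2)^(32/11) ≈ 0.1331; Cmin,ss = (1759/119)·f/(1−f) ≈ 2.269 mcg/mL.
Difference ≈ 3.497 − 2.269 ≈ 1.228 mcg/mL.

1.2 mcg/mL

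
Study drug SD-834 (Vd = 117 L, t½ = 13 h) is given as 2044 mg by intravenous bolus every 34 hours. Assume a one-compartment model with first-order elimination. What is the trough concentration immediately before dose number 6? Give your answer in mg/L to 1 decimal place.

3.4 mg/L

f = (1/2)^(τ/t½) = (1/2)^(34/13) ≈ 0.1632.
C₀ = D/Vd = 2044/117 ≈ 17.470 mg/L.
Before the 6th dose, 5 doses have been given. Superposition: Cmin = C₀·(f + f² + … + f^5).
≈ 17.470 × (0.1632 + 0.0266 + 0.0043 + 0.0007 + 0.0001) ≈ 17.470 × 0.1949 ≈ 3.405 mg/L.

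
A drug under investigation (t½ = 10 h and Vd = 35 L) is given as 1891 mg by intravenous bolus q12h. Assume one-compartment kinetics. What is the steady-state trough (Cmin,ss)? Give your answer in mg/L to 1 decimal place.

k = ln2/t½ = ln2/10 ≈ 0.069315 h⁻¹; fraction remaining f = e^(−kτ) = e^(−0.069315×12) ≈ 0.4353.
Single-dose peak C₀ = D/Vd = 1891/35 ≈ 54.029 mg/L.
Steady-state trough Cmin,ss = C₀·f/(1−f) ≈ 54.029 × 0.4353/0.5647 ≈ 41.648 mg/L.

41.6 mg/L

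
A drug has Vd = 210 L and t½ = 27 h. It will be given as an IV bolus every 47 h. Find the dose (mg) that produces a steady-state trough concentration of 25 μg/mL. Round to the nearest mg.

12296 mg

τ/t½ = 47/27 ≈ 1.7407, so f = (1/2)^(47/27) ≈ 0.299216.
Cmin,ss = (D/Vd)·f/(1−f), so D = Cmin,ss·Vd·(1−f)/f.
D = 25 × 210 × (1−f)/f ≈ 25 × 210 × 2.34207 ≈ 12295.87 mg.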